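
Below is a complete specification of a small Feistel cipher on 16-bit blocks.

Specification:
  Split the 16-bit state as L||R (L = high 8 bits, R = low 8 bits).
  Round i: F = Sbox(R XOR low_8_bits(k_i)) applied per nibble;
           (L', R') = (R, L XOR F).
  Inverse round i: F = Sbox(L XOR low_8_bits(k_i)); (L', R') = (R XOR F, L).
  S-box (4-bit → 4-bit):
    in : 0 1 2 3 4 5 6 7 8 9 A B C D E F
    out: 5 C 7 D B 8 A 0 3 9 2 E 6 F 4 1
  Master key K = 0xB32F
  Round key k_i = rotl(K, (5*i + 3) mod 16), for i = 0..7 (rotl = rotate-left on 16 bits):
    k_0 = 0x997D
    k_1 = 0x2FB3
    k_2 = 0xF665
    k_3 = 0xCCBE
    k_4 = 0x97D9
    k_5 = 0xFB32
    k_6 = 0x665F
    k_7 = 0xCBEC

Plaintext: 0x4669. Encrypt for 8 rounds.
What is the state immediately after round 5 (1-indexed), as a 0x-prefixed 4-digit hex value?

s_0 = plaintext = 0x4669
s_1 = Round(s_0, k_0) = 0x698D
s_2 = Round(s_1, k_1) = 0x8DBD
s_3 = Round(s_2, k_2) = 0xBD7E
s_4 = Round(s_3, k_3) = 0x7ED8
s_5 = Round(s_4, k_4) = 0xD822
s_6 = Round(s_5, k_5) = 0x221D
s_7 = Round(s_6, k_6) = 0x1D95
s_8 = Round(s_7, k_7) = 0x9514

0xD822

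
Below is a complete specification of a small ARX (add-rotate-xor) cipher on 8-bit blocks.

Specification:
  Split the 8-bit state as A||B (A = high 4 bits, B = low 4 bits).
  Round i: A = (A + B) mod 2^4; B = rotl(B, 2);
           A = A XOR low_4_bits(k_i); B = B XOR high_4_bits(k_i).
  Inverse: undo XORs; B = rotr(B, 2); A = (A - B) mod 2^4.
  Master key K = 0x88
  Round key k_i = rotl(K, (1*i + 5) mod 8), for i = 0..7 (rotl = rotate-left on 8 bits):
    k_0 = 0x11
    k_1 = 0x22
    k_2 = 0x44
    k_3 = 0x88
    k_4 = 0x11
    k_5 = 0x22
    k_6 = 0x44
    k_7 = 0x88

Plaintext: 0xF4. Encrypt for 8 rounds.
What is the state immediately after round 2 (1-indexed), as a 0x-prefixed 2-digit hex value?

s_0 = plaintext = 0xF4
s_1 = Round(s_0, k_0) = 0x20
s_2 = Round(s_1, k_1) = 0x02
s_3 = Round(s_2, k_2) = 0x6C
s_4 = Round(s_3, k_3) = 0xAB
s_5 = Round(s_4, k_4) = 0x4F
s_6 = Round(s_5, k_5) = 0x1D
s_7 = Round(s_6, k_6) = 0xA3
s_8 = Round(s_7, k_7) = 0x54

0x02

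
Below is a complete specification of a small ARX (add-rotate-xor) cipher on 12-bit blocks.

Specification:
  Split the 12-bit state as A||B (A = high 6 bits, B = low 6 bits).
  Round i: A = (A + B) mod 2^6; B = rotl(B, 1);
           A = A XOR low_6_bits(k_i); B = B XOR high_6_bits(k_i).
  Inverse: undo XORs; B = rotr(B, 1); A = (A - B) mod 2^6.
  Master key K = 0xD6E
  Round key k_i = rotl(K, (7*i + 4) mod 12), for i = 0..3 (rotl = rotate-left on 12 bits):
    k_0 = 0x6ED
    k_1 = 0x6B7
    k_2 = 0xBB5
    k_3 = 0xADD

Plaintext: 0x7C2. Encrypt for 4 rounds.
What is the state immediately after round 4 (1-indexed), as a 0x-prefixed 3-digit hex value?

0x064

s_0 = plaintext = 0x7C2
s_1 = Round(s_0, k_0) = 0x31F
s_2 = Round(s_1, k_1) = 0x724
s_3 = Round(s_2, k_2) = 0xD67
s_4 = Round(s_3, k_3) = 0x064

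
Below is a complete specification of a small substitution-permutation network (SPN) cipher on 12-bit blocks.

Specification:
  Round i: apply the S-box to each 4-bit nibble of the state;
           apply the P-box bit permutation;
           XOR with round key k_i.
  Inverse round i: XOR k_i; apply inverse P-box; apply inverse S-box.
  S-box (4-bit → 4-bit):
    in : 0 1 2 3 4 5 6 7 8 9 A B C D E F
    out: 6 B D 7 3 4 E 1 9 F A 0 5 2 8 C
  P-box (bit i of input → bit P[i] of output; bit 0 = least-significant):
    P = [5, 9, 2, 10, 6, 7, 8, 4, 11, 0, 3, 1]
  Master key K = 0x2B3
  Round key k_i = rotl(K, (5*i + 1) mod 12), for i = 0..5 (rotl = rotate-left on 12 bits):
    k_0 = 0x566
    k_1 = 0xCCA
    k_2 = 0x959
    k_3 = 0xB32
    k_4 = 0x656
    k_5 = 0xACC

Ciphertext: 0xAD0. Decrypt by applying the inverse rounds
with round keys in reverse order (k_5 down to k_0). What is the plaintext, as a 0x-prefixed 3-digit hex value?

0xD8E

s_0 = ciphertext = 0xAD0
s_1 = InvRound(s_0, k_5) = 0x5E5
s_2 = InvRound(s_1, k_4) = 0xA64
s_3 = InvRound(s_2, k_3) = 0xE25
s_4 = InvRound(s_3, k_2) = 0x529
s_5 = InvRound(s_4, k_1) = 0x137
s_6 = InvRound(s_5, k_0) = 0xD8E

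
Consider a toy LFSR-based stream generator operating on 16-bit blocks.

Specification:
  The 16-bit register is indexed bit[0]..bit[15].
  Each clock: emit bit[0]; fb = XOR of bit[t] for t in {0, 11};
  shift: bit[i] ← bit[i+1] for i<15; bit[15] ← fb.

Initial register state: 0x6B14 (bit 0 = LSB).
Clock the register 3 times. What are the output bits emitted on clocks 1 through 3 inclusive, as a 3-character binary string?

001

reg_0 = 0x6B14
clock 1: out=0, reg = 0xB58A
clock 2: out=0, reg = 0x5AC5
clock 3: out=1, reg = 0x2D62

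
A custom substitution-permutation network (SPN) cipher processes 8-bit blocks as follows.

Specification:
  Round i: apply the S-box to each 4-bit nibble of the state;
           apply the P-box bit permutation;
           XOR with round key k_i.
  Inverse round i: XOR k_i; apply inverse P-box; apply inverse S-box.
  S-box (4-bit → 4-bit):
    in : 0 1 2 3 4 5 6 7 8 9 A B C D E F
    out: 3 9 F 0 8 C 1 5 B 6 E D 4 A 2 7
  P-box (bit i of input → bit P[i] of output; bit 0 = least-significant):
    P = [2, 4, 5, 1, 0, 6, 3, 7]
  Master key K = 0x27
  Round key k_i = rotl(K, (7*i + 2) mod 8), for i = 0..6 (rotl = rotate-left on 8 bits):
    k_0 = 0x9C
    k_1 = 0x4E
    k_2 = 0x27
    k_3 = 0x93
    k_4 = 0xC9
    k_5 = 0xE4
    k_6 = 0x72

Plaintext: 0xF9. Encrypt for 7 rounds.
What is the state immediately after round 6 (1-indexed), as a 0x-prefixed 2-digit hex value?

s_0 = plaintext = 0xF9
s_1 = Round(s_0, k_0) = 0xE5
s_2 = Round(s_1, k_1) = 0x2C
s_3 = Round(s_2, k_2) = 0xCE
s_4 = Round(s_3, k_3) = 0x8B
s_5 = Round(s_4, k_4) = 0x2E
s_6 = Round(s_5, k_5) = 0x3D
s_7 = Round(s_6, k_6) = 0x60

0x3D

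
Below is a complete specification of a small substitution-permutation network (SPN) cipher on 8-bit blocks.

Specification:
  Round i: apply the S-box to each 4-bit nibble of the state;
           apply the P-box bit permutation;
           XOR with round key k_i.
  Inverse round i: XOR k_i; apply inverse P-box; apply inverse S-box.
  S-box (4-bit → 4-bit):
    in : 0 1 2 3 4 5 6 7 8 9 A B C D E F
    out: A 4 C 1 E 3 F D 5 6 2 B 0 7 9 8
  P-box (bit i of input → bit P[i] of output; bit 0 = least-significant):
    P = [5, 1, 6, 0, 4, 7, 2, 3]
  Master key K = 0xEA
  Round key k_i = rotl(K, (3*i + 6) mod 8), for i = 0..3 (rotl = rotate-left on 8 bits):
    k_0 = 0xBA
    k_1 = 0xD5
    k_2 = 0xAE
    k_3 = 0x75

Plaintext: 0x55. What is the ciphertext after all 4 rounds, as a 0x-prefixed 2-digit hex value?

0xE1

s_0 = plaintext = 0x55
s_1 = Round(s_0, k_0) = 0x08
s_2 = Round(s_1, k_1) = 0x3D
s_3 = Round(s_2, k_2) = 0xDC
s_4 = Round(s_3, k_3) = 0xE1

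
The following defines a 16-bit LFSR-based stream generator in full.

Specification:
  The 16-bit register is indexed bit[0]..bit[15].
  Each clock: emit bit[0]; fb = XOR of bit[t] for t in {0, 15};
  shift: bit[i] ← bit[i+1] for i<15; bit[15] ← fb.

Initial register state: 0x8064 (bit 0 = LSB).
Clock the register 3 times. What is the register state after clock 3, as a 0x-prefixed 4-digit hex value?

0x700C

reg_0 = 0x8064
clock 1: out=0, reg = 0xC032
clock 2: out=0, reg = 0xE019
clock 3: out=1, reg = 0x700C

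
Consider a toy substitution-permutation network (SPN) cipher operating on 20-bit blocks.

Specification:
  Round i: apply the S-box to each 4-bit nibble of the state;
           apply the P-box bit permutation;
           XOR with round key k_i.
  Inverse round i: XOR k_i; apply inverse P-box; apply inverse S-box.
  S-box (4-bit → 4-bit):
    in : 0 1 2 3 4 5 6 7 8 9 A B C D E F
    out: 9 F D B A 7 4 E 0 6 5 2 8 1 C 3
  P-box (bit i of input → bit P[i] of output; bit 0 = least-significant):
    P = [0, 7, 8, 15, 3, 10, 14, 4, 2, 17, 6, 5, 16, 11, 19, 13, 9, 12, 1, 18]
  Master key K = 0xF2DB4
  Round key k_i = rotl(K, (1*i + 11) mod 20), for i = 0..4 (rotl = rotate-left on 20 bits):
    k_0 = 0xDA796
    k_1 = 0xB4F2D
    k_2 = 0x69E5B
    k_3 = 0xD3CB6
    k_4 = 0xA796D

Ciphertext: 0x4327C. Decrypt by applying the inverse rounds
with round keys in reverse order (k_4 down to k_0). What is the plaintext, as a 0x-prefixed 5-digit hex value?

0x41063

s_0 = ciphertext = 0x4327C
s_1 = InvRound(s_0, k_4) = 0x09BEA
s_2 = InvRound(s_1, k_3) = 0x02A3E
s_3 = InvRound(s_2, k_2) = 0x4C1B0
s_4 = InvRound(s_3, k_1) = 0x05F33
s_5 = InvRound(s_4, k_0) = 0x41063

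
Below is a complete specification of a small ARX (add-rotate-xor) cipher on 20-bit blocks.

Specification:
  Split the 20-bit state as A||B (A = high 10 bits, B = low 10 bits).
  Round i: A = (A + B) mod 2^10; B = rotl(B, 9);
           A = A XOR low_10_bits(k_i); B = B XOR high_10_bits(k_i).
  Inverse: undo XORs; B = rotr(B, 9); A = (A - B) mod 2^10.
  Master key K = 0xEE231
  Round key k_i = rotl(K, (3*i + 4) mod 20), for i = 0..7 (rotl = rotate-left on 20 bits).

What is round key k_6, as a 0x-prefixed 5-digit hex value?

0xB88C7

K = 0xEE231
k_0 = rotl(K, (3*0+4) mod 20) = rotl(K, 4) = 0xE231E
k_1 = rotl(K, (3*1+4) mod 20) = rotl(K, 7) = 0x118F7
k_2 = rotl(K, (3*2+4) mod 20) = rotl(K, 10) = 0x8C7B8
k_3 = rotl(K, (3*3+4) mod 20) = rotl(K, 13) = 0x63DC4
k_4 = rotl(K, (3*4+4) mod 20) = rotl(K, 16) = 0x1EE23
k_5 = rotl(K, (3*5+4) mod 20) = rotl(K, 19) = 0xF7118
k_6 = rotl(K, (3*6+4) mod 20) = rotl(K, 2) = 0xB88C7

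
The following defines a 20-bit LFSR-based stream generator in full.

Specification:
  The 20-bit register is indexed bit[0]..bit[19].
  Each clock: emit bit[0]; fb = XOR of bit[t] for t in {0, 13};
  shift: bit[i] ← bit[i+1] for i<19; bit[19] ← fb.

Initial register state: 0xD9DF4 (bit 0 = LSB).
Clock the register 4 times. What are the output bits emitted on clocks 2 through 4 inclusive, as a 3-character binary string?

reg_0 = 0xD9DF4
clock 1: out=0, reg = 0x6CEFA
clock 2: out=0, reg = 0x3677D
clock 3: out=1, reg = 0x1B3BE
clock 4: out=0, reg = 0x8D9DF

010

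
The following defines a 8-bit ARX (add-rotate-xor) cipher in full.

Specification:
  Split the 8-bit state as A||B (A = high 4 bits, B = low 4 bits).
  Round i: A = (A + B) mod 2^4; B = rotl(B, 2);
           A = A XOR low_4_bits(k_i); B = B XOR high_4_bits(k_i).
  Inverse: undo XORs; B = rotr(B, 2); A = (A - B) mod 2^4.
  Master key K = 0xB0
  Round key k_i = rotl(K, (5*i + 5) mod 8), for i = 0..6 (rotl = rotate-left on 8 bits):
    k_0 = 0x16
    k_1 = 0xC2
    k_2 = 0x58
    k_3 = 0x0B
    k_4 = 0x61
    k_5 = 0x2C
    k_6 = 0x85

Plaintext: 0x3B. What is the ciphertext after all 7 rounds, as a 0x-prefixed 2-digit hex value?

s_0 = plaintext = 0x3B
s_1 = Round(s_0, k_0) = 0x8F
s_2 = Round(s_1, k_1) = 0x53
s_3 = Round(s_2, k_2) = 0x09
s_4 = Round(s_3, k_3) = 0x26
s_5 = Round(s_4, k_4) = 0x9F
s_6 = Round(s_5, k_5) = 0x4D
s_7 = Round(s_6, k_6) = 0x4F

0x4F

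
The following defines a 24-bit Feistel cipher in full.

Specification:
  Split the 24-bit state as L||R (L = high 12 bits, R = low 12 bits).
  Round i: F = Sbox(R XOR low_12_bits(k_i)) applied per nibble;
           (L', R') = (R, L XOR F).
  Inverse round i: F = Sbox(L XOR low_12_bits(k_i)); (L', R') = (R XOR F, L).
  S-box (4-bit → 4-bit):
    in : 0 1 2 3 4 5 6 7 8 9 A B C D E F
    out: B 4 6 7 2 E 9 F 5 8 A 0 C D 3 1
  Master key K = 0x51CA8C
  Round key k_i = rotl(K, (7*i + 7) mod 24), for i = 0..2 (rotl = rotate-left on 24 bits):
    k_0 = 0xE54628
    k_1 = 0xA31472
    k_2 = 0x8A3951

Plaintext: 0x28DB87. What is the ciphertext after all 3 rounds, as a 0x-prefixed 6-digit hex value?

s_0 = plaintext = 0x28DB87
s_1 = Round(s_0, k_0) = 0xB87F2C
s_2 = Round(s_1, k_1) = 0xF2CB64
s_3 = Round(s_2, k_2) = 0xB64952

0xB64952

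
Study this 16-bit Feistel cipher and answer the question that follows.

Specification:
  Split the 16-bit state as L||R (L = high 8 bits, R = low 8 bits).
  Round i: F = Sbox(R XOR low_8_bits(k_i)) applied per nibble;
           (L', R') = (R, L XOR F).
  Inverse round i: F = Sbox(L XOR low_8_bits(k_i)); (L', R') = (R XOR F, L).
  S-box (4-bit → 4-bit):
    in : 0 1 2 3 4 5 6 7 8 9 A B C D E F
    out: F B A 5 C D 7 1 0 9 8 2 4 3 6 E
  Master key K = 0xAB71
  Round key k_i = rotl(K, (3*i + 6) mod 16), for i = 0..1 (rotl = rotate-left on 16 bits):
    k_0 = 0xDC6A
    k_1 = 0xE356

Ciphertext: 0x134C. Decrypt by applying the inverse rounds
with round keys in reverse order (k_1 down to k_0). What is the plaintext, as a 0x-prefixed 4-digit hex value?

0x7181

s_0 = ciphertext = 0x134C
s_1 = InvRound(s_0, k_1) = 0x8113
s_2 = InvRound(s_1, k_0) = 0x7181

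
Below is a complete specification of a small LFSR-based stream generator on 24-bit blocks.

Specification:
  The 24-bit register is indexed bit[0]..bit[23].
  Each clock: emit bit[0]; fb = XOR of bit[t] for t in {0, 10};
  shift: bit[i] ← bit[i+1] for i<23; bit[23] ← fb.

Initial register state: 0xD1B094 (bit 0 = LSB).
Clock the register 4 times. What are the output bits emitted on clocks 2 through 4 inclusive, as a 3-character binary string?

010

reg_0 = 0xD1B094
clock 1: out=0, reg = 0x68D84A
clock 2: out=0, reg = 0x346C25
clock 3: out=1, reg = 0x1A3612
clock 4: out=0, reg = 0x8D1B09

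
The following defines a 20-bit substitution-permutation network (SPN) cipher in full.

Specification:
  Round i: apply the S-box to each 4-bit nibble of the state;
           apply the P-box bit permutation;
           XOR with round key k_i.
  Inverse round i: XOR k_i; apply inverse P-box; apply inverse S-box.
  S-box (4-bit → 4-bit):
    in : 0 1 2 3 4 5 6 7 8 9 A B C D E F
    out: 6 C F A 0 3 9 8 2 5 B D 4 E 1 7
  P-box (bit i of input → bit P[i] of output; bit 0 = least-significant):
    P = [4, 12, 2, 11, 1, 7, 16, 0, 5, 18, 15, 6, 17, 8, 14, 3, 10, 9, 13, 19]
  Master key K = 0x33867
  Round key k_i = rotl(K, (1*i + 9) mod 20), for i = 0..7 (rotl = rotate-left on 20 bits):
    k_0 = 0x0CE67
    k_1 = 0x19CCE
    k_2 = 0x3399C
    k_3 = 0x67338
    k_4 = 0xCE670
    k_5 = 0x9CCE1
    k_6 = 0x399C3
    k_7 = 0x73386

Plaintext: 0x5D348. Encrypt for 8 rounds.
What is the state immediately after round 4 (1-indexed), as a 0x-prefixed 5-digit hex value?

0x8978C

s_0 = plaintext = 0x5D348
s_1 = Round(s_0, k_0) = 0x4992F
s_2 = Round(s_1, k_1) = 0x24C79
s_3 = Round(s_2, k_2) = 0xB9F89
s_4 = Round(s_3, k_3) = 0x8978C
s_5 = Round(s_4, k_4) = 0xEA4B4
s_6 = Round(s_5, k_5) = 0xAC9EA
s_7 = Round(s_6, k_6) = 0xB47F1
s_8 = Round(s_7, k_7) = 0xE1F40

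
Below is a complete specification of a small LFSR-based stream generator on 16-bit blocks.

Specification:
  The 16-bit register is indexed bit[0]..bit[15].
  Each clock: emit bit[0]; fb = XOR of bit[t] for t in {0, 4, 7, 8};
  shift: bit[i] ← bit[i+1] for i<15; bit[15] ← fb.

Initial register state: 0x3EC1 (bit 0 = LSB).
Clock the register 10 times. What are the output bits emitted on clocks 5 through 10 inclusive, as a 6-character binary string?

001101

reg_0 = 0x3EC1
clock 1: out=1, reg = 0x1F60
clock 2: out=0, reg = 0x8FB0
clock 3: out=0, reg = 0xC7D8
clock 4: out=0, reg = 0xE3EC
clock 5: out=0, reg = 0x71F6
clock 6: out=0, reg = 0xB8FB
clock 7: out=1, reg = 0xDC7D
clock 8: out=1, reg = 0x6E3E
clock 9: out=0, reg = 0xB71F
clock 10: out=1, reg = 0xDB8F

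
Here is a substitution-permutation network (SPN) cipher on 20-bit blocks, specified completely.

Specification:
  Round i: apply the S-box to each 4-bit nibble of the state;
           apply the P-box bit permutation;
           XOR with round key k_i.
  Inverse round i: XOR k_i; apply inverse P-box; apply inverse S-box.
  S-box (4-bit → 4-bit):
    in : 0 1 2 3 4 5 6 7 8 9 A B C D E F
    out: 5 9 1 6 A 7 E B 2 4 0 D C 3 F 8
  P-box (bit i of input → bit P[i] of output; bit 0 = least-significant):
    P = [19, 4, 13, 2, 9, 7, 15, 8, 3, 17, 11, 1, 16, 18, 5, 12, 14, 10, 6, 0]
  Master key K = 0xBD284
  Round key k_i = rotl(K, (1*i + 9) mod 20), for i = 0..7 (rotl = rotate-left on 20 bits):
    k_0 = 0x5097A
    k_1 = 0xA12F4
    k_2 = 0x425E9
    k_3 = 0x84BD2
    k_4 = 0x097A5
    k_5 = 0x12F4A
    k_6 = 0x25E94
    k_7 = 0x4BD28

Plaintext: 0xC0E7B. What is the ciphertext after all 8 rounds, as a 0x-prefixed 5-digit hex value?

s_0 = plaintext = 0xC0E7B
s_1 = Round(s_0, k_0) = 0xE2295
s_2 = Round(s_1, k_1) = 0x3F6AD
s_3 = Round(s_2, k_2) = 0xE39BB
s_4 = Round(s_3, k_3) = 0x4A4B7
s_5 = Round(s_4, k_4) = 0xA10B2
s_6 = Round(s_5, k_5) = 0x8B442
s_7 = Round(s_6, k_6) = 0x94B36
s_8 = Round(s_7, k_7) = 0x005F6

0x005F6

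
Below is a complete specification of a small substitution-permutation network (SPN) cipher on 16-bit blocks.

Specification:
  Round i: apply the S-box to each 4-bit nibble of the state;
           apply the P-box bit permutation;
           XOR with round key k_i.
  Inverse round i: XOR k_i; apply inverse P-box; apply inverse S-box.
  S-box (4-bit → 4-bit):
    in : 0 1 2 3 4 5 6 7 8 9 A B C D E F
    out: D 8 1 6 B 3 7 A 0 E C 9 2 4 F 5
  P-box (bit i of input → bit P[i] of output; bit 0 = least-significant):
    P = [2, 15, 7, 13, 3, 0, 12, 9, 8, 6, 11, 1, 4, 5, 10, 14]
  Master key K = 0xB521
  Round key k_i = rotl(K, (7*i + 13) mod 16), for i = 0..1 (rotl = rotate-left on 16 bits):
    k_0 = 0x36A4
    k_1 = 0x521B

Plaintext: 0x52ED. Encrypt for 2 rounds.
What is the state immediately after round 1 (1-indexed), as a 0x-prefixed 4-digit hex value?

0x251D

s_0 = plaintext = 0x52ED
s_1 = Round(s_0, k_0) = 0x251D
s_2 = Round(s_1, k_1) = 0x51CB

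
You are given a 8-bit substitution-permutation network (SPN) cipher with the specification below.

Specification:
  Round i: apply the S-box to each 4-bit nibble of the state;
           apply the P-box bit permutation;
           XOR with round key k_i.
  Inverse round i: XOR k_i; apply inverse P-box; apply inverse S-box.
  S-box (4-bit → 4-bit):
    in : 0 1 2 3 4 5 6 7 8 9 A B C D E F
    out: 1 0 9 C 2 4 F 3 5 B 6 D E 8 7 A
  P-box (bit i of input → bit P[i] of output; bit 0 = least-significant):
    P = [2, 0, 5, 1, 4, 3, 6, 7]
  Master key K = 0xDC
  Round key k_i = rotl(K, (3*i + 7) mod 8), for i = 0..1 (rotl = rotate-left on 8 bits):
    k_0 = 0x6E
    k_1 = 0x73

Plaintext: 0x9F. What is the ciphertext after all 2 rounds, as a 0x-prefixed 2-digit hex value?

s_0 = plaintext = 0x9F
s_1 = Round(s_0, k_0) = 0xF5
s_2 = Round(s_1, k_1) = 0xDB

0xDB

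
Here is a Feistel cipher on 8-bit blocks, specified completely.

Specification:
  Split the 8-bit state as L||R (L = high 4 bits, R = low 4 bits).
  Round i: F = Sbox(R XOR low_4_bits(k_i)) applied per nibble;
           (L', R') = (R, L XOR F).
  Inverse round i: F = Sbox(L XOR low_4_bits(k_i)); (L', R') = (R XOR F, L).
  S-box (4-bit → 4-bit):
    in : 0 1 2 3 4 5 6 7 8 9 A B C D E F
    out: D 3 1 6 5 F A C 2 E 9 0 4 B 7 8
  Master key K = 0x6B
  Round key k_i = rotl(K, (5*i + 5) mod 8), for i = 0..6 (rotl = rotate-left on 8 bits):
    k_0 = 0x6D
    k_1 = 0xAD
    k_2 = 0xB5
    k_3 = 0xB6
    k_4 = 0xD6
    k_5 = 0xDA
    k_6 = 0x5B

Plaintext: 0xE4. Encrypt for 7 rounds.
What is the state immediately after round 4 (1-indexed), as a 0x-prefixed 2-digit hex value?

0x97

s_0 = plaintext = 0xE4
s_1 = Round(s_0, k_0) = 0x40
s_2 = Round(s_1, k_1) = 0x0F
s_3 = Round(s_2, k_2) = 0xF9
s_4 = Round(s_3, k_3) = 0x97
s_5 = Round(s_4, k_4) = 0x7A
s_6 = Round(s_5, k_5) = 0xAA
s_7 = Round(s_6, k_6) = 0xA9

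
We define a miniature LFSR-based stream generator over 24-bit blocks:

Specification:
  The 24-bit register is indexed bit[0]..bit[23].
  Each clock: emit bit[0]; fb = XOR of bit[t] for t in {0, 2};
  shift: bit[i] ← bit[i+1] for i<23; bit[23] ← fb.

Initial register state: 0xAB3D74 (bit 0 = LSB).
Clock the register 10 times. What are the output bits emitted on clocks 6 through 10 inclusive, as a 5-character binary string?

11010

reg_0 = 0xAB3D74
clock 1: out=0, reg = 0xD59EBA
clock 2: out=0, reg = 0x6ACF5D
clock 3: out=1, reg = 0x3567AE
clock 4: out=0, reg = 0x9AB3D7
clock 5: out=1, reg = 0x4D59EB
clock 6: out=1, reg = 0xA6ACF5
clock 7: out=1, reg = 0x53567A
clock 8: out=0, reg = 0x29AB3D
clock 9: out=1, reg = 0x14D59E
clock 10: out=0, reg = 0x8A6ACF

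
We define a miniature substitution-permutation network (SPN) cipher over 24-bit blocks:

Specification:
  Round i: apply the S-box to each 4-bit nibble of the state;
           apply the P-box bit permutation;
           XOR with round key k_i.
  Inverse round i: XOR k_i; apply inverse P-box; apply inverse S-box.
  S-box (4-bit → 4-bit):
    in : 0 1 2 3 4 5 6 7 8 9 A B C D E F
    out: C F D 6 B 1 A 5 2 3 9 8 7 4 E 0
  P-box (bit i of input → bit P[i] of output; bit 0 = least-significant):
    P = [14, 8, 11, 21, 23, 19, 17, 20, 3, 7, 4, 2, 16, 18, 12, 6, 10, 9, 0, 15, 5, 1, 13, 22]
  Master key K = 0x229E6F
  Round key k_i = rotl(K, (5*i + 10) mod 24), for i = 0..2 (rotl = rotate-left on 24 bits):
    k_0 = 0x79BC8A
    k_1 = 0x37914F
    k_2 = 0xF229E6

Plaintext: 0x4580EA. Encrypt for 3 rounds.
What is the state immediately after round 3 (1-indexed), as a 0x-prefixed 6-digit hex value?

s_0 = plaintext = 0x4580EA
s_1 = Round(s_0, k_0) = 0x07F8BC
s_2 = Round(s_1, k_1) = 0x67FCCE
s_3 = Round(s_2, k_2) = 0x18247D

0x18247D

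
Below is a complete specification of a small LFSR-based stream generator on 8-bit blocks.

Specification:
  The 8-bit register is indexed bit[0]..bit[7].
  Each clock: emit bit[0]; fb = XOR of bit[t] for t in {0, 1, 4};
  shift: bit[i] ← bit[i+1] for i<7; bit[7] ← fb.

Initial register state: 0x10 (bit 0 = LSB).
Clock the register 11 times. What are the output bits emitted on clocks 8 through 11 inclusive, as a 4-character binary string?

reg_0 = 0x10
clock 1: out=0, reg = 0x88
clock 2: out=0, reg = 0x44
clock 3: out=0, reg = 0x22
clock 4: out=0, reg = 0x91
clock 5: out=1, reg = 0x48
clock 6: out=0, reg = 0x24
clock 7: out=0, reg = 0x12
clock 8: out=0, reg = 0x09
clock 9: out=1, reg = 0x84
clock 10: out=0, reg = 0x42
clock 11: out=0, reg = 0xA1

0100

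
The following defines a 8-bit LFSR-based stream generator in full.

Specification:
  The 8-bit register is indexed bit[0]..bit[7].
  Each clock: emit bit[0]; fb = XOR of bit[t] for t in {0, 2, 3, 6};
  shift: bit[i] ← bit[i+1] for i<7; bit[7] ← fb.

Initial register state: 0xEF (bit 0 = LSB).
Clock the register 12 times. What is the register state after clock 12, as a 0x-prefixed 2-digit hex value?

0xA0

reg_0 = 0xEF
clock 1: out=1, reg = 0x77
clock 2: out=1, reg = 0xBB
clock 3: out=1, reg = 0x5D
clock 4: out=1, reg = 0x2E
clock 5: out=0, reg = 0x17
clock 6: out=1, reg = 0x0B
clock 7: out=1, reg = 0x05
clock 8: out=1, reg = 0x02
clock 9: out=0, reg = 0x01
clock 10: out=1, reg = 0x80
clock 11: out=0, reg = 0x40
clock 12: out=0, reg = 0xA0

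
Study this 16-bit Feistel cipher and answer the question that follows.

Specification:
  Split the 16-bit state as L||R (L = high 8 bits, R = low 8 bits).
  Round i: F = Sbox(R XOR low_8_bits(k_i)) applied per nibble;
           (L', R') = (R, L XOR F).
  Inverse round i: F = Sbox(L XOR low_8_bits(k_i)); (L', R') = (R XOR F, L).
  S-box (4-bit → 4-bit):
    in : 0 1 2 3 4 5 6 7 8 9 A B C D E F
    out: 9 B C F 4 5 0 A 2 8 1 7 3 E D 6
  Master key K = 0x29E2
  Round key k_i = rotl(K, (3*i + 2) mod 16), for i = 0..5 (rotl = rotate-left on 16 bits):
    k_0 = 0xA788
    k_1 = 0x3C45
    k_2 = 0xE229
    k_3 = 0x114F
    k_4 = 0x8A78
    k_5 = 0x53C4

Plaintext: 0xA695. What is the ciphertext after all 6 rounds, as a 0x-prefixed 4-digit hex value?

0x40C8

s_0 = plaintext = 0xA695
s_1 = Round(s_0, k_0) = 0x9518
s_2 = Round(s_1, k_1) = 0x18CB
s_3 = Round(s_2, k_2) = 0xCBC4
s_4 = Round(s_3, k_3) = 0xC4EC
s_5 = Round(s_4, k_4) = 0xEC40
s_6 = Round(s_5, k_5) = 0x40C8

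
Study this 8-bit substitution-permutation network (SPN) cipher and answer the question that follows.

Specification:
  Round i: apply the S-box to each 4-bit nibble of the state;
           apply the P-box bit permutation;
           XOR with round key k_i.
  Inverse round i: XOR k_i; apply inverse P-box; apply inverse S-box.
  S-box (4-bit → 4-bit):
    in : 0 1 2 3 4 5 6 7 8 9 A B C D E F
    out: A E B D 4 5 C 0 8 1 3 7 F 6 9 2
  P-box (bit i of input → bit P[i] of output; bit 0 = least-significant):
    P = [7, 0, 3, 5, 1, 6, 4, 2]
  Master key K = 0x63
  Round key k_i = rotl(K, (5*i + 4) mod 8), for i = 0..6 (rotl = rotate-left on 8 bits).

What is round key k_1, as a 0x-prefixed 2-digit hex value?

K = 0x63
k_0 = rotl(K, (5*0+4) mod 8) = rotl(K, 4) = 0x36
k_1 = rotl(K, (5*1+4) mod 8) = rotl(K, 1) = 0xC6

0xC6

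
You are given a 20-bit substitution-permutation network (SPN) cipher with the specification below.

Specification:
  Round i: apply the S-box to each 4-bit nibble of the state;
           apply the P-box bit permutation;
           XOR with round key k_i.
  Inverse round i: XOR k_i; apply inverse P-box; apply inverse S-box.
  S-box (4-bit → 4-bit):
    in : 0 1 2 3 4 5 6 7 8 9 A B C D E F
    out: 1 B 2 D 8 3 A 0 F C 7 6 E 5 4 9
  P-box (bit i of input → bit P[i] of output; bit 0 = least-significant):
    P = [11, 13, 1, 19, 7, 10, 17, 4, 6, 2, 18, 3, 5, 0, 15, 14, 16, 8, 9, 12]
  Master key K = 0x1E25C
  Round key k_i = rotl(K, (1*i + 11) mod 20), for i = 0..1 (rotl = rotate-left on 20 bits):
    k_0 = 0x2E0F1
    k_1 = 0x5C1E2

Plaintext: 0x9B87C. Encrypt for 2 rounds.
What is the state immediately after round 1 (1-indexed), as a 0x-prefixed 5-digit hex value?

0xE52BE

s_0 = plaintext = 0x9B87C
s_1 = Round(s_0, k_0) = 0xE52BE
s_2 = Round(s_1, k_1) = 0x7C7C5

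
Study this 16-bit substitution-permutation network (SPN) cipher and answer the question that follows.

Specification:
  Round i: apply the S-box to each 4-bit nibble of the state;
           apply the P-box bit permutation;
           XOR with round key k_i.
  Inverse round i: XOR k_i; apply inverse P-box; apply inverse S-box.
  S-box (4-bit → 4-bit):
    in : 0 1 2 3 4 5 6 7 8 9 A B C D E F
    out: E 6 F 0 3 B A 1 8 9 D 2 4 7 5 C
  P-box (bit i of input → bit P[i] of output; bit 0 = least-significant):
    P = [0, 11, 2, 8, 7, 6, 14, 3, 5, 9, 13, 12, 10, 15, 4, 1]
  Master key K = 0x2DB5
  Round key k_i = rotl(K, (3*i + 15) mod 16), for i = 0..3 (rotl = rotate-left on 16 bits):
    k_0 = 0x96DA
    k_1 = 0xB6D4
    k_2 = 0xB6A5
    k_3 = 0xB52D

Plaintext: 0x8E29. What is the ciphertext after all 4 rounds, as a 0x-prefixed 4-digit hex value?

0x4863

s_0 = plaintext = 0x8E29
s_1 = Round(s_0, k_0) = 0xF731
s_2 = Round(s_1, k_1) = 0xBEE2
s_3 = Round(s_2, k_2) = 0x5F00
s_4 = Round(s_3, k_3) = 0x4863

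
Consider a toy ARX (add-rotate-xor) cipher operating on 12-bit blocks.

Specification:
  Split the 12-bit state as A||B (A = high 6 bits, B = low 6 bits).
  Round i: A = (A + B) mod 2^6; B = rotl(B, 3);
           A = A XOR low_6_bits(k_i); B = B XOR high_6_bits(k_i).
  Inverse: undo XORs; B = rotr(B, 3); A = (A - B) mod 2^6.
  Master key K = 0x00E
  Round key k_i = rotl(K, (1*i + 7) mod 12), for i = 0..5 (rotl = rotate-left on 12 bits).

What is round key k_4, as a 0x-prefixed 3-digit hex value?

K = 0x00E
k_0 = rotl(K, (1*0+7) mod 12) = rotl(K, 7) = 0x700
k_1 = rotl(K, (1*1+7) mod 12) = rotl(K, 8) = 0xE00
k_2 = rotl(K, (1*2+7) mod 12) = rotl(K, 9) = 0xC01
k_3 = rotl(K, (1*3+7) mod 12) = rotl(K, 10) = 0x803
k_4 = rotl(K, (1*4+7) mod 12) = rotl(K, 11) = 0x007

0x007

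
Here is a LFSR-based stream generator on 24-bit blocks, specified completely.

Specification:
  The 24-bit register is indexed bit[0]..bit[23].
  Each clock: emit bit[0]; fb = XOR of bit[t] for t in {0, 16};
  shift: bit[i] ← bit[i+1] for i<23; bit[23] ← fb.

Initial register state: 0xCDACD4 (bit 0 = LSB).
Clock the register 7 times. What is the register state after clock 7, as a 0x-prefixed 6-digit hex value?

reg_0 = 0xCDACD4
clock 1: out=0, reg = 0xE6D66A
clock 2: out=0, reg = 0x736B35
clock 3: out=1, reg = 0x39B59A
clock 4: out=0, reg = 0x9CDACD
clock 5: out=1, reg = 0xCE6D66
clock 6: out=0, reg = 0x6736B3
clock 7: out=1, reg = 0x339B59

0x339B59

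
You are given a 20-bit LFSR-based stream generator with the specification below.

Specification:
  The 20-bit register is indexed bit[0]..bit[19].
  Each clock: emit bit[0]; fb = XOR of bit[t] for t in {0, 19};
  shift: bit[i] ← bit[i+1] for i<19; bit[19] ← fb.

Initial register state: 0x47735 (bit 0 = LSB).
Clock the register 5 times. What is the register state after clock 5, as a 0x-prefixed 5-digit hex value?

reg_0 = 0x47735
clock 1: out=1, reg = 0xA3B9A
clock 2: out=0, reg = 0xD1DCD
clock 3: out=1, reg = 0x68EE6
clock 4: out=0, reg = 0x34773
clock 5: out=1, reg = 0x9A3B9

0x9A3B9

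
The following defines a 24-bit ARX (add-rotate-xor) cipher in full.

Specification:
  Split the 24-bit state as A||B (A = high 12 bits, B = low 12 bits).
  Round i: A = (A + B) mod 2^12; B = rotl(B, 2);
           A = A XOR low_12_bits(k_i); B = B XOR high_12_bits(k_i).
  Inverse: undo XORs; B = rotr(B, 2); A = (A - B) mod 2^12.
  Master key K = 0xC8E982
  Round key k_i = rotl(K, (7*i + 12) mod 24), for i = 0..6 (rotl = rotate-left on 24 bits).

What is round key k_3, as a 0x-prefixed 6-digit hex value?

K = 0xC8E982
k_0 = rotl(K, (7*0+12) mod 24) = rotl(K, 12) = 0x982C8E
k_1 = rotl(K, (7*1+12) mod 24) = rotl(K, 19) = 0x16474C
k_2 = rotl(K, (7*2+12) mod 24) = rotl(K, 2) = 0x23A60B
k_3 = rotl(K, (7*3+12) mod 24) = rotl(K, 9) = 0xD30591

0xD30591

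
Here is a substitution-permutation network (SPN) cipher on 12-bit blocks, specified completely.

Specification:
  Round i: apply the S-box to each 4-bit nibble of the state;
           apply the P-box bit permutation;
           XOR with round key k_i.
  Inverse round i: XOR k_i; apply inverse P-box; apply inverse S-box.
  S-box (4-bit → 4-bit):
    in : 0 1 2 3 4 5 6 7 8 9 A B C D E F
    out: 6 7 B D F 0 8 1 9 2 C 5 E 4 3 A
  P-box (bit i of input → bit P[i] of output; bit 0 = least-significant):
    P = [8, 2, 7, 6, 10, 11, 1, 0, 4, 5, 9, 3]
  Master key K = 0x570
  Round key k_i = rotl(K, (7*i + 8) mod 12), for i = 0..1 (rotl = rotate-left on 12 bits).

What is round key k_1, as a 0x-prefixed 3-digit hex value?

K = 0x570
k_0 = rotl(K, (7*0+8) mod 12) = rotl(K, 8) = 0x057
k_1 = rotl(K, (7*1+8) mod 12) = rotl(K, 3) = 0xB82

0xB82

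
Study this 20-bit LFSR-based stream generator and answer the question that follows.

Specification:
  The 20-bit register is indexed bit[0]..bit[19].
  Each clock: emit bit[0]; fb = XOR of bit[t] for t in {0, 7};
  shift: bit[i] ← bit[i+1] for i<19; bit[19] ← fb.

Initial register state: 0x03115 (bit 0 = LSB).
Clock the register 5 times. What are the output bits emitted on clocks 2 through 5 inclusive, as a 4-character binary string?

reg_0 = 0x03115
clock 1: out=1, reg = 0x8188A
clock 2: out=0, reg = 0xC0C45
clock 3: out=1, reg = 0xE0622
clock 4: out=0, reg = 0x70311
clock 5: out=1, reg = 0xB8188

0101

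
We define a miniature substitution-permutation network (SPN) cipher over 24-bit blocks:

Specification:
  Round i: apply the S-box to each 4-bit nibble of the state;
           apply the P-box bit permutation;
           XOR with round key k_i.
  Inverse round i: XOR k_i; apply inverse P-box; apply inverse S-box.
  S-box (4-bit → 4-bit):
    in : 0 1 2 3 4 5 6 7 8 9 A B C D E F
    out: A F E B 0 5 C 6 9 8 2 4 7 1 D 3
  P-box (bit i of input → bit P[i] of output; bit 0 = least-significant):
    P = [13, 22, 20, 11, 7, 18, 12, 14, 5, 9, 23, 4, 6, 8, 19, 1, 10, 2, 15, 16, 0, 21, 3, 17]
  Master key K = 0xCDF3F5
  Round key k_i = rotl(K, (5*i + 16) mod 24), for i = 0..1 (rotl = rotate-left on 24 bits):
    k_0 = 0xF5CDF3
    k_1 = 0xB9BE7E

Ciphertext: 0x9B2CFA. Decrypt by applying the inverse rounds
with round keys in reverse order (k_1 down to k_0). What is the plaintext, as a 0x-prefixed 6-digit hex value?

0x3C0CD7

s_0 = ciphertext = 0x9B2CFA
s_1 = InvRound(s_0, k_1) = 0x074A54
s_2 = InvRound(s_1, k_0) = 0x3C0CD7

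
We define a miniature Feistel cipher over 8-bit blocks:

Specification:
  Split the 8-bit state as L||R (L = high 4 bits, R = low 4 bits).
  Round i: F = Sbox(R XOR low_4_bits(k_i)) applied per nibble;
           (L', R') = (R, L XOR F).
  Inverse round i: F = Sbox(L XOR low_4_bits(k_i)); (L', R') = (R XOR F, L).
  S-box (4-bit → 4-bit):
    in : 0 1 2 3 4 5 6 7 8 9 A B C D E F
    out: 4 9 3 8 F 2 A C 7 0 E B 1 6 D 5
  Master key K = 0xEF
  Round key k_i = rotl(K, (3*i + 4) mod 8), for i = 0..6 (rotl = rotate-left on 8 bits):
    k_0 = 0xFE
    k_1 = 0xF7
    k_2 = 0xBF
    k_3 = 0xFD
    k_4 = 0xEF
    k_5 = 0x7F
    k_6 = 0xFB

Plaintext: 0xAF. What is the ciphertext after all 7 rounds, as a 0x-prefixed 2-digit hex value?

0x17

s_0 = plaintext = 0xAF
s_1 = Round(s_0, k_0) = 0xF3
s_2 = Round(s_1, k_1) = 0x30
s_3 = Round(s_2, k_2) = 0x06
s_4 = Round(s_3, k_3) = 0x6B
s_5 = Round(s_4, k_4) = 0xB9
s_6 = Round(s_5, k_5) = 0x91
s_7 = Round(s_6, k_6) = 0x17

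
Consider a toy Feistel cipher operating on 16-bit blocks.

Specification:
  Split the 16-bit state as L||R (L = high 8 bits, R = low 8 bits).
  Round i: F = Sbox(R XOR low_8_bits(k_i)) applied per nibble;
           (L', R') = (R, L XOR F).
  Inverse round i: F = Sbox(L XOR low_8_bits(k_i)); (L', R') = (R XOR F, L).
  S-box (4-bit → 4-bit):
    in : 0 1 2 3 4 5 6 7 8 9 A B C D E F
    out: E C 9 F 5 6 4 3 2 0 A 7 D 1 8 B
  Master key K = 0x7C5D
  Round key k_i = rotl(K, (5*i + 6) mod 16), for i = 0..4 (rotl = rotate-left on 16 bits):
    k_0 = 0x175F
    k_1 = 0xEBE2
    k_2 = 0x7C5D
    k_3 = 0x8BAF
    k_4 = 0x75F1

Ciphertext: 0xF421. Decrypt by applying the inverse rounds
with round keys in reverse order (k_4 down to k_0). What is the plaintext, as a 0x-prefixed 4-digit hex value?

s_0 = ciphertext = 0xF421
s_1 = InvRound(s_0, k_4) = 0xC7F4
s_2 = InvRound(s_1, k_3) = 0xB6C7
s_3 = InvRound(s_2, k_2) = 0x40B6
s_4 = InvRound(s_3, k_1) = 0x1F40
s_5 = InvRound(s_4, k_0) = 0x1E1F

0x1E1F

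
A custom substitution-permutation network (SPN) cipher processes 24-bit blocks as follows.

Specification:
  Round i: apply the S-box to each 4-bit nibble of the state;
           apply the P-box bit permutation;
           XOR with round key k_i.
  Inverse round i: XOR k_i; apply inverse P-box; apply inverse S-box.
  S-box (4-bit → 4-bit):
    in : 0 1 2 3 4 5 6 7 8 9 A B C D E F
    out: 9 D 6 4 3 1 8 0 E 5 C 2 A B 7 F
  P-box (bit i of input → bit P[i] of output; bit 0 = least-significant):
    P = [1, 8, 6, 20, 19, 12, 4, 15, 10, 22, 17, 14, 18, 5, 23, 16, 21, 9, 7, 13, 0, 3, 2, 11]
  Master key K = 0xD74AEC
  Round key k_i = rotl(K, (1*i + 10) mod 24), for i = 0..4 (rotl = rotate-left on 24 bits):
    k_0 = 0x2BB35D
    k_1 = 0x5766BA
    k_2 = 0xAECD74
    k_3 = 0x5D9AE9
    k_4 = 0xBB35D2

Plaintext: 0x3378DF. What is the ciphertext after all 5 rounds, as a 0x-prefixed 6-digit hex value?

0xF12B1E

s_0 = plaintext = 0x3378DF
s_1 = Round(s_0, k_0) = 0x71629B
s_2 = Round(s_1, k_1) = 0x3C472A
s_3 = Round(s_2, k_2) = 0xBAFF00
s_4 = Round(s_3, k_3) = 0x827E43
s_5 = Round(s_4, k_4) = 0xF12B1E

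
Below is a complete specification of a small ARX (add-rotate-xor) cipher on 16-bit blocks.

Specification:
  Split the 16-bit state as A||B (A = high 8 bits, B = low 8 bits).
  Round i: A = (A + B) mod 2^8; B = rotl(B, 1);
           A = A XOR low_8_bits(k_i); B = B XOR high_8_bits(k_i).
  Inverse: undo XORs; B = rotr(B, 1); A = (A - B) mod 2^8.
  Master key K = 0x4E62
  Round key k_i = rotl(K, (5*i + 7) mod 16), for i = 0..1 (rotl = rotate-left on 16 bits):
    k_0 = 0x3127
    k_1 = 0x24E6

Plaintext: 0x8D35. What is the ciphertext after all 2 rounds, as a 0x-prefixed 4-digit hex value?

0xA692

s_0 = plaintext = 0x8D35
s_1 = Round(s_0, k_0) = 0xE55B
s_2 = Round(s_1, k_1) = 0xA692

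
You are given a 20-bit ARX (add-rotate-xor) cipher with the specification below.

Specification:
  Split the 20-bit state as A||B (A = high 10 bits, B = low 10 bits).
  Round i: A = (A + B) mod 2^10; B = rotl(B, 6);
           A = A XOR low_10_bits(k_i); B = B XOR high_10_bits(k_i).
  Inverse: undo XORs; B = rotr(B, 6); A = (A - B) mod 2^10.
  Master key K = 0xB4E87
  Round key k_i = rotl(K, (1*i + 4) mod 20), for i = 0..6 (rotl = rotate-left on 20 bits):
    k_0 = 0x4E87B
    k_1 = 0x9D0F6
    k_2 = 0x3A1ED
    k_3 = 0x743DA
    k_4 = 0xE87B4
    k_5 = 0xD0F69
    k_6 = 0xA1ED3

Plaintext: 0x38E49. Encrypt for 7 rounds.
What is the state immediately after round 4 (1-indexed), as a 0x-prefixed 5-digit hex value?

s_0 = plaintext = 0x38E49
s_1 = Round(s_0, k_0) = 0xD5F5E
s_2 = Round(s_1, k_1) = 0x90DC1
s_3 = Round(s_2, k_2) = 0x7A4B4
s_4 = Round(s_3, k_3) = 0x51CDB
s_5 = Round(s_4, k_4) = 0x6596C
s_6 = Round(s_5, k_5) = 0x1AC55
s_7 = Round(s_6, k_6) = 0x84FC2

0x51CDB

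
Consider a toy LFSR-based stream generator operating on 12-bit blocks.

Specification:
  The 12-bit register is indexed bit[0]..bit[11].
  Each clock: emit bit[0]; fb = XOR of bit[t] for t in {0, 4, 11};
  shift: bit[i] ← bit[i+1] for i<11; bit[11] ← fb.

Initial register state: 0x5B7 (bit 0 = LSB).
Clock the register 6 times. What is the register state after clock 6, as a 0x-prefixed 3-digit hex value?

0x916

reg_0 = 0x5B7
clock 1: out=1, reg = 0x2DB
clock 2: out=1, reg = 0x16D
clock 3: out=1, reg = 0x8B6
clock 4: out=0, reg = 0x45B
clock 5: out=1, reg = 0x22D
clock 6: out=1, reg = 0x916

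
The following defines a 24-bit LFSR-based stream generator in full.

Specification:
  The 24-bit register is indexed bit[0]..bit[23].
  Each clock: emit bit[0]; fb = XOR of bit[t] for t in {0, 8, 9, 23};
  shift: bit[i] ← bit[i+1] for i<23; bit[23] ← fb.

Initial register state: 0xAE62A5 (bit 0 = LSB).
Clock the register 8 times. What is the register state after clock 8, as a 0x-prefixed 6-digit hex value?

reg_0 = 0xAE62A5
clock 1: out=1, reg = 0xD73152
clock 2: out=0, reg = 0x6B98A9
clock 3: out=1, reg = 0xB5CC54
clock 4: out=0, reg = 0xDAE62A
clock 5: out=0, reg = 0x6D7315
clock 6: out=1, reg = 0xB6B98A
clock 7: out=0, reg = 0x5B5CC5
clock 8: out=1, reg = 0xADAE62

0xADAE62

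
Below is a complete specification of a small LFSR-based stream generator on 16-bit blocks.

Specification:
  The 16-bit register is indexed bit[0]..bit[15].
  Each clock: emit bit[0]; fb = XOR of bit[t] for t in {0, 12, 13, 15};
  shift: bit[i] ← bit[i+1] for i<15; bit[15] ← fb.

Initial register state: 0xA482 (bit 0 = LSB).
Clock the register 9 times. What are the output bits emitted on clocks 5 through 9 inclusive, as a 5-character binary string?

00010

reg_0 = 0xA482
clock 1: out=0, reg = 0x5241
clock 2: out=1, reg = 0x2920
clock 3: out=0, reg = 0x9490
clock 4: out=0, reg = 0x4A48
clock 5: out=0, reg = 0x2524
clock 6: out=0, reg = 0x9292
clock 7: out=0, reg = 0x4949
clock 8: out=1, reg = 0xA4A4
clock 9: out=0, reg = 0x5252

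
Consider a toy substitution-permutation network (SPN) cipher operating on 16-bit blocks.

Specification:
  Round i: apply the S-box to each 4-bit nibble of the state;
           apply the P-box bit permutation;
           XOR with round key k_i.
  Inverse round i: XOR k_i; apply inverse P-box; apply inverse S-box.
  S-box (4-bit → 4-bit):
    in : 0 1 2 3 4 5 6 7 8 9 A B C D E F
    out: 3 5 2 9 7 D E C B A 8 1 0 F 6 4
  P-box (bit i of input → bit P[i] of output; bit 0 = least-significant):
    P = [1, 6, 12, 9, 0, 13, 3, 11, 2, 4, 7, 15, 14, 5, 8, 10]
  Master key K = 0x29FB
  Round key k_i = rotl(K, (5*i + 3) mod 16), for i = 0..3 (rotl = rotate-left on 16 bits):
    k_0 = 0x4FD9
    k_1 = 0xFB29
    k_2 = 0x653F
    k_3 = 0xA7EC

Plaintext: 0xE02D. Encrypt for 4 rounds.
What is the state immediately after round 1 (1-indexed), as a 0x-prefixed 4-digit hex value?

0x7CAF

s_0 = plaintext = 0xE02D
s_1 = Round(s_0, k_0) = 0x7CAF
s_2 = Round(s_1, k_1) = 0xE629
s_3 = Round(s_2, k_2) = 0xC6CF
s_4 = Round(s_3, k_3) = 0x377C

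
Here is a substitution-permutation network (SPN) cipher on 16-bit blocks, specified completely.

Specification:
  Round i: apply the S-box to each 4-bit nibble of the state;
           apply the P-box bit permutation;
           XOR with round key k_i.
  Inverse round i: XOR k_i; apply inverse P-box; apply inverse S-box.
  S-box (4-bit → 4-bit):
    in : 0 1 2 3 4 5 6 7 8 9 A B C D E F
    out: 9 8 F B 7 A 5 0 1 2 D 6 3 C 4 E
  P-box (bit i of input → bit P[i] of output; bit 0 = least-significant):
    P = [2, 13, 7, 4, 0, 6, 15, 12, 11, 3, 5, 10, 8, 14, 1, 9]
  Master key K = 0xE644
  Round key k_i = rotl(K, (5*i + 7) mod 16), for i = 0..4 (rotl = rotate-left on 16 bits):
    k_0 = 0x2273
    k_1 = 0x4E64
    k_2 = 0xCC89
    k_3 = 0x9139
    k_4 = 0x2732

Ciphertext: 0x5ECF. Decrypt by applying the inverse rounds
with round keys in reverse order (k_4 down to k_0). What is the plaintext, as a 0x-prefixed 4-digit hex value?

s_0 = ciphertext = 0x5ECF
s_1 = InvRound(s_0, k_4) = 0xC432
s_2 = InvRound(s_1, k_3) = 0x4507
s_3 = InvRound(s_2, k_2) = 0x6CE6
s_4 = InvRound(s_3, k_1) = 0xD77B
s_5 = InvRound(s_4, k_0) = 0xC5D9

0xC5D9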